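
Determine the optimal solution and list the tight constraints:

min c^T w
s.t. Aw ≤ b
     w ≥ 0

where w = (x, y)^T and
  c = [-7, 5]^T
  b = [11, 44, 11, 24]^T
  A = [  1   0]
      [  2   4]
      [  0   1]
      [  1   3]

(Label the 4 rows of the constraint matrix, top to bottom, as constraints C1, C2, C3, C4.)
Optimal: x = 11, y = 0
Slack at optimum:
  C1: slack = 0 (binding)
  C2: slack = 22
  C3: slack = 11
  C4: slack = 13
  x ≥ 0: x = 11
  y ≥ 0: y = 0 (binding)
Binding constraints: C1, y ≥ 0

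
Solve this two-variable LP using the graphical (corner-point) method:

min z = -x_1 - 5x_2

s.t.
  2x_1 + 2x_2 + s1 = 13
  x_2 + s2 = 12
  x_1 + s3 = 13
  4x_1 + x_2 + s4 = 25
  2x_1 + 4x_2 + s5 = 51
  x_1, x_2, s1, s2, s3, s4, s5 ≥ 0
Each vertex is the intersection of two constraint boundaries that also satisfies all remaining constraints:
  x_1 = 0 and x_2 = 0 → (0, 0)
  4x_1 + x_2 = 25 and x_2 = 0 → (6.25, 0)
  2x_1 + 2x_2 = 13 and 4x_1 + x_2 = 25 → (6.167, 0.3333)
  2x_1 + 2x_2 = 13 and x_1 = 0 → (0, 6.5)

Evaluating z = -x_1 - 5x_2 at each vertex:
  (0, 0): z = 0
  (6.25, 0): z = -6.25
  (6.167, 0.3333): z = -7.833
  (0, 6.5): z = -32.5

The minimum is at (0, 6.5) with z = -32.5.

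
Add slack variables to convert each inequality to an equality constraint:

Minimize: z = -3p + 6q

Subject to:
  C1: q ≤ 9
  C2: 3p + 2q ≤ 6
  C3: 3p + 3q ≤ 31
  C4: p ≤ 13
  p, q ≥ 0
min z = -3p + 6q

s.t.
  q + s1 = 9
  3p + 2q + s2 = 6
  3p + 3q + s3 = 31
  p + s4 = 13
  p, q, s1, s2, s3, s4 ≥ 0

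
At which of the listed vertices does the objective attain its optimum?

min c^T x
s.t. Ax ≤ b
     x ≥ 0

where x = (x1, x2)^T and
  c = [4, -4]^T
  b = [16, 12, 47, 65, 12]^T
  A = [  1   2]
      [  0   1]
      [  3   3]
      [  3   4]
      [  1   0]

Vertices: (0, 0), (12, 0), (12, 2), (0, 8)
Evaluating z = 4x1 - 4x2 at each vertex:
  (0, 0): z = 0
  (12, 0): z = 48
  (12, 2): z = 40
  (0, 8): z = -32

The smallest value is z = -32, attained at (0, 8).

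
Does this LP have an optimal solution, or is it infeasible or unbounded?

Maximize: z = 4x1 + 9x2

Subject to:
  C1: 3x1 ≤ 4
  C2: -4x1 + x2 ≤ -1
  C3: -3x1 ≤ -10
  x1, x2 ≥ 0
C1 requires 3x1 ≤ 4, while C3 (-3x1 ≤ -10) is equivalent to 3x1 ≥ 10. Together they would need 10 ≤ 3x1 ≤ 4, which is impossible since 10 > 4. No point satisfies all constraints.

The feasible region is empty; the LP is infeasible.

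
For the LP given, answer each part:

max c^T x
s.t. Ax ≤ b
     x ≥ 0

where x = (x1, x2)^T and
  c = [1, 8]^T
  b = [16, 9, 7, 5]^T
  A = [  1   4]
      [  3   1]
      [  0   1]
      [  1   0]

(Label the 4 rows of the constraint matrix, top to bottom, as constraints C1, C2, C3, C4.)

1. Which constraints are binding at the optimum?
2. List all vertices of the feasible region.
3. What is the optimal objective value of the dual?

1. C1, x1 ≥ 0
2. (0, 0), (3, 0), (1.818, 3.545), (0, 4)
3. 32 (by strong duality, equal to the primal optimum)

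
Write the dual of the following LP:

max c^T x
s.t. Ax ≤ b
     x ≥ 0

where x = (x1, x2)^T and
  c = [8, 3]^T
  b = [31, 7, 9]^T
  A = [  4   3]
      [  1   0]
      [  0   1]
Minimize: z = 31y1 + 7y2 + 9y3

Subject to:
  C1: -4y1 - y2 ≤ -8
  C2: -3y1 - y3 ≤ -3
  y1, y2, y3 ≥ 0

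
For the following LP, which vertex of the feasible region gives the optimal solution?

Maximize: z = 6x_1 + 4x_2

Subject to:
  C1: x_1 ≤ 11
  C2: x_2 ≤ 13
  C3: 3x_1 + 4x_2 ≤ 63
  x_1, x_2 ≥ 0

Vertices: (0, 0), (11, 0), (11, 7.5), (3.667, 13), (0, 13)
Evaluating z = 6x_1 + 4x_2 at each vertex:
  (0, 0): z = 0
  (11, 0): z = 66
  (11, 7.5): z = 96
  (3.667, 13): z = 74
  (0, 13): z = 52

The largest value is z = 96, attained at (11, 7.5).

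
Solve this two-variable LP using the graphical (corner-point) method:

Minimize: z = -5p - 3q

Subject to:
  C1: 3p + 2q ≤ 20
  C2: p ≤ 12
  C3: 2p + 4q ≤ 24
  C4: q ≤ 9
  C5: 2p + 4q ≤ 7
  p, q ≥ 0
p = 3.5, q = 0, z = -17.5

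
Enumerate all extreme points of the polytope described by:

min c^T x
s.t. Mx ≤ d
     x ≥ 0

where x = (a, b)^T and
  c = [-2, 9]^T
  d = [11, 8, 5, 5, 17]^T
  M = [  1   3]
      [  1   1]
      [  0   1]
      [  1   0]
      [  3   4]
Each vertex is the intersection of two constraint boundaries that also satisfies all remaining constraints:
  a = 0 and b = 0 → (0, 0)
  a = 5 and b = 0 → (5, 0)
  a = 5 and 3a + 4b = 17 → (5, 0.5)
  a + 3b = 11 and 3a + 4b = 17 → (1.4, 3.2)
  a + 3b = 11 and a = 0 → (0, 3.667)

Vertices: (0, 0), (5, 0), (5, 0.5), (1.4, 3.2), (0, 3.667)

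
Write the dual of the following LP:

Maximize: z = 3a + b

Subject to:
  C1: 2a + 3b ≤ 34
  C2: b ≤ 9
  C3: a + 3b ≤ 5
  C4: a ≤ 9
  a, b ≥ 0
Minimize: z = 34y1 + 9y2 + 5y3 + 9y4

Subject to:
  C1: -2y1 - y3 - y4 ≤ -3
  C2: -3y1 - y2 - 3y3 ≤ -1
  y1, y2, y3, y4 ≥ 0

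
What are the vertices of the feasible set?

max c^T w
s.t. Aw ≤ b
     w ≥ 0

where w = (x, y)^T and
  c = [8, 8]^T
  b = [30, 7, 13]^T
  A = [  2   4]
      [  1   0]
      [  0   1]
Each vertex is the intersection of two constraint boundaries that also satisfies all remaining constraints:
  x = 0 and y = 0 → (0, 0)
  x = 7 and y = 0 → (7, 0)
  2x + 4y = 30 and x = 7 → (7, 4)
  2x + 4y = 30 and x = 0 → (0, 7.5)

Vertices: (0, 0), (7, 0), (7, 4), (0, 7.5)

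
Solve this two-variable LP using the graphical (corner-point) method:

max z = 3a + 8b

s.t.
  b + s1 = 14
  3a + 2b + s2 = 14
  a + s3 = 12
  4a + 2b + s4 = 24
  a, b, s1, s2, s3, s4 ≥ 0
Each vertex is the intersection of two constraint boundaries that also satisfies all remaining constraints:
  a = 0 and b = 0 → (0, 0)
  3a + 2b = 14 and b = 0 → (4.667, 0)
  3a + 2b = 14 and a = 0 → (0, 7)

Evaluating z = 3a + 8b at each vertex:
  (0, 0): z = 0
  (4.667, 0): z = 14
  (0, 7): z = 56

The maximum is at (0, 7) with z = 56.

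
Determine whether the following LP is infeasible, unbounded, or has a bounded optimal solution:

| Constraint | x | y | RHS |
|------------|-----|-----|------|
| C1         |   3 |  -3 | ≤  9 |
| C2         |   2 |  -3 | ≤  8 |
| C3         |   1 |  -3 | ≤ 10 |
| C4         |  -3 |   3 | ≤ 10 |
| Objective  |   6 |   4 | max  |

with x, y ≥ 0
Feasible point: (0, 0) satisfies every constraint, so the LP is feasible.
Direction d = (1, 1): for each constraint row a, a·d ≤ 0 —
  (3)(1) + (-3)(1) = 0 ≤ 0
  (2)(1) + (-3)(1) = -1 ≤ 0
  (1)(1) + (-3)(1) = -2 ≤ 0
  (-3)(1) + (3)(1) = 0 ≤ 0
and d ≥ 0, so (0, 0) + t·d stays feasible for every t ≥ 0. Along this ray z = 6x + 4y changes by 10 per unit t, so z → +∞.

Unbounded: there is a feasible ray along which z → +∞.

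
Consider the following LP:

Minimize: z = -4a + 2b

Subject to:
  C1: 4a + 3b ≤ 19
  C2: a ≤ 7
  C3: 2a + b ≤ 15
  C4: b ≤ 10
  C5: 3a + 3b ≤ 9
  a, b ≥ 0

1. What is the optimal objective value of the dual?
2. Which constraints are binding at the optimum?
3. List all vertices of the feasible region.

1. -12 (by strong duality, equal to the primal optimum)
2. C5, b ≥ 0
3. (0, 0), (3, 0), (0, 3)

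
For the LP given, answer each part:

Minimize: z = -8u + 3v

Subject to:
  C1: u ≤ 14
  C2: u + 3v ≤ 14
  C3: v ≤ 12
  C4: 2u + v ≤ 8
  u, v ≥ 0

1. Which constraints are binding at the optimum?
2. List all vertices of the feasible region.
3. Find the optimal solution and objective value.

1. C4, v ≥ 0
2. (0, 0), (4, 0), (2, 4), (0, 4.667)
3. u = 4, v = 0, z = -32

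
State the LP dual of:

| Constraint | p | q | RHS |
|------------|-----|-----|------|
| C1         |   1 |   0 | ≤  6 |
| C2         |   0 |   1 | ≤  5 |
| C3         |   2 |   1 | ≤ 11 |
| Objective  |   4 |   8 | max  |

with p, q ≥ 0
Minimize: z = 6y1 + 5y2 + 11y3

Subject to:
  C1: -y1 - 2y3 ≤ -4
  C2: -y2 - y3 ≤ -8
  y1, y2, y3 ≥ 0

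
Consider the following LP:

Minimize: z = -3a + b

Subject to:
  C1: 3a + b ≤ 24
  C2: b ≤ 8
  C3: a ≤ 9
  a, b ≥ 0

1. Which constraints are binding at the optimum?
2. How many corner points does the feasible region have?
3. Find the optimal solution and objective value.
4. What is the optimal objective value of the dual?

1. C1, b ≥ 0
2. 4
3. a = 8, b = 0, z = -24
4. -24 (by strong duality, equal to the primal optimum)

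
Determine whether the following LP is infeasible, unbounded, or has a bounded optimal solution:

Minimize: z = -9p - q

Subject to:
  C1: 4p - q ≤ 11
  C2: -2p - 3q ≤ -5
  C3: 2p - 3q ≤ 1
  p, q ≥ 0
Feasible point: (0, 2) satisfies every constraint, so the LP is feasible.
Direction d = (0, 1): for each constraint row a, a·d ≤ 0 —
  (4)(0) + (-1)(1) = -1 ≤ 0
  (-2)(0) + (-3)(1) = -3 ≤ 0
  (2)(0) + (-3)(1) = -3 ≤ 0
and d ≥ 0, so (0, 2) + t·d stays feasible for every t ≥ 0. Along this ray z = -9p - q changes by -1 per unit t, so z → −∞.

The LP is unbounded; z can be made arbitrarily small.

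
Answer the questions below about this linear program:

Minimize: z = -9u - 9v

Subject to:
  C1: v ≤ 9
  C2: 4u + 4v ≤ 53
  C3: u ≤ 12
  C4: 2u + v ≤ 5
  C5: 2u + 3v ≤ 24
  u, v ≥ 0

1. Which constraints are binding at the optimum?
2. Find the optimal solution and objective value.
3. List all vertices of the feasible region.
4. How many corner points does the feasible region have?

1. C4, u ≥ 0
2. u = 0, v = 5, z = -45
3. (0, 0), (2.5, 0), (0, 5)
4. 3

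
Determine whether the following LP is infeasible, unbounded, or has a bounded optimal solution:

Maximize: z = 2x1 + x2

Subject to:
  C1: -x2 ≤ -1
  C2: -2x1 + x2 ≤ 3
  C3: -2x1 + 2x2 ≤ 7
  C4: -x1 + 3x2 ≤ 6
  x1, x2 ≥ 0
Feasible point: (0, 1) satisfies every constraint, so the LP is feasible.
Direction d = (1, 0): for each constraint row a, a·d ≤ 0 —
  (0)(1) + (-1)(0) = 0 ≤ 0
  (-2)(1) + (1)(0) = -2 ≤ 0
  (-2)(1) + (2)(0) = -2 ≤ 0
  (-1)(1) + (3)(0) = -1 ≤ 0
and d ≥ 0, so (0, 1) + t·d stays feasible for every t ≥ 0. Along this ray z = 2x1 + x2 changes by 2 per unit t, so z → +∞.

Unbounded: there is a feasible ray along which z → +∞.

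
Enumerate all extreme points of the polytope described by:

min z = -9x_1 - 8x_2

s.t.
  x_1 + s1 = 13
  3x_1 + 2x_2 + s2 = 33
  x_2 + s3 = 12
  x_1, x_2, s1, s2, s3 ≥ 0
Each vertex is the intersection of two constraint boundaries that also satisfies all remaining constraints:
  x_1 = 0 and x_2 = 0 → (0, 0)
  3x_1 + 2x_2 = 33 and x_2 = 0 → (11, 0)
  3x_1 + 2x_2 = 33 and x_2 = 12 → (3, 12)
  x_2 = 12 and x_1 = 0 → (0, 12)

Vertices: (0, 0), (11, 0), (3, 12), (0, 12)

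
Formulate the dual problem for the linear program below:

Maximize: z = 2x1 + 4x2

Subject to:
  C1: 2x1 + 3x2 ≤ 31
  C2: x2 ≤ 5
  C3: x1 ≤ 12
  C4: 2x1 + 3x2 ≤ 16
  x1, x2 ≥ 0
Minimize: z = 31y1 + 5y2 + 12y3 + 16y4

Subject to:
  C1: -2y1 - y3 - 2y4 ≤ -2
  C2: -3y1 - y2 - 3y4 ≤ -4
  y1, y2, y3, y4 ≥ 0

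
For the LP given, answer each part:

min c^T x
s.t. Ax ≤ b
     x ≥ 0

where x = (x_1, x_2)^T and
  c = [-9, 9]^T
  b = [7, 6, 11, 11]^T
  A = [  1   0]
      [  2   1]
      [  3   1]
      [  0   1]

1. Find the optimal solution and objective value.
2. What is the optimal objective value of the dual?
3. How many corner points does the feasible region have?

1. x_1 = 3, x_2 = 0, z = -27
2. -27 (by strong duality, equal to the primal optimum)
3. 3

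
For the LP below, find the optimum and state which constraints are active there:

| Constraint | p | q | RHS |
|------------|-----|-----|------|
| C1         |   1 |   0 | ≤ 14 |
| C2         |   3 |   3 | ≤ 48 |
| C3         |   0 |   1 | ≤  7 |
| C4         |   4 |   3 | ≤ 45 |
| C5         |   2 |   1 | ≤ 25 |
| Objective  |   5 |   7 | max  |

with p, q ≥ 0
Optimal: p = 6, q = 7
Slack at optimum:
  C1: slack = 8
  C2: slack = 9
  C3: slack = 0 (binding)
  C4: slack = 0 (binding)
  C5: slack = 6
  p ≥ 0: p = 6
  q ≥ 0: q = 7
Binding constraints: C3, C4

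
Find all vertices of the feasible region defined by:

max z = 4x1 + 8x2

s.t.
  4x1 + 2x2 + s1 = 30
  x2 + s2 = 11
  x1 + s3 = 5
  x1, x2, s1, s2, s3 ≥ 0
Each vertex is the intersection of two constraint boundaries that also satisfies all remaining constraints:
  x1 = 0 and x2 = 0 → (0, 0)
  x1 = 5 and x2 = 0 → (5, 0)
  4x1 + 2x2 = 30 and x1 = 5 → (5, 5)
  4x1 + 2x2 = 30 and x2 = 11 → (2, 11)
  x2 = 11 and x1 = 0 → (0, 11)

Vertices: (0, 0), (5, 0), (5, 5), (2, 11), (0, 11)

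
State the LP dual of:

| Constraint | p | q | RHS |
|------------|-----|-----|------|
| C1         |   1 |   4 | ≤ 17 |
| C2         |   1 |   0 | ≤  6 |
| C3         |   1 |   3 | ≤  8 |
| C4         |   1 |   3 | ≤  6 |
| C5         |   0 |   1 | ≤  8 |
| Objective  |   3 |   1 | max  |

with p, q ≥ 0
Minimize: z = 17y1 + 6y2 + 8y3 + 6y4 + 8y5

Subject to:
  C1: -y1 - y2 - y3 - y4 ≤ -3
  C2: -4y1 - 3y3 - 3y4 - y5 ≤ -1
  y1, y2, y3, y4, y5 ≥ 0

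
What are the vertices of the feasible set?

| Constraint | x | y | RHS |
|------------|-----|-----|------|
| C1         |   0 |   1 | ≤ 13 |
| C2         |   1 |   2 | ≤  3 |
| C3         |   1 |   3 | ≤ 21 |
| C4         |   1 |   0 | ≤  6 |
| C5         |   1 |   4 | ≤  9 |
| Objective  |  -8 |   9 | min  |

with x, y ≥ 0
Each vertex is the intersection of two constraint boundaries that also satisfies all remaining constraints:
  x = 0 and y = 0 → (0, 0)
  x + 2y = 3 and y = 0 → (3, 0)
  x + 2y = 3 and x = 0 → (0, 1.5)

Vertices: (0, 0), (3, 0), (0, 1.5)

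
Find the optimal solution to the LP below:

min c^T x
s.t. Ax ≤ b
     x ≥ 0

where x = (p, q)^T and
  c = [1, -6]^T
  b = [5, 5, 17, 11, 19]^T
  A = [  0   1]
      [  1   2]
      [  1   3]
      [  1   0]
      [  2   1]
Each vertex is the intersection of two constraint boundaries that also satisfies all remaining constraints:
  p = 0 and q = 0 → (0, 0)
  p + 2q = 5 and q = 0 → (5, 0)
  p + 2q = 5 and p = 0 → (0, 2.5)

Evaluating z = p - 6q at each vertex:
  (0, 0): z = 0
  (5, 0): z = 5
  (0, 2.5): z = -15

The minimum is at (0, 2.5) with z = -15.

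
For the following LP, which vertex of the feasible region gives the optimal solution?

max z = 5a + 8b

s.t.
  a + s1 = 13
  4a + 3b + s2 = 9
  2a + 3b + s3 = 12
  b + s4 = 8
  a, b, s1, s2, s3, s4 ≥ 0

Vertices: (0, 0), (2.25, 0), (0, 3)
Evaluating z = 5a + 8b at each vertex:
  (0, 0): z = 0
  (2.25, 0): z = 11.25
  (0, 3): z = 24

The largest value is z = 24, attained at (0, 3).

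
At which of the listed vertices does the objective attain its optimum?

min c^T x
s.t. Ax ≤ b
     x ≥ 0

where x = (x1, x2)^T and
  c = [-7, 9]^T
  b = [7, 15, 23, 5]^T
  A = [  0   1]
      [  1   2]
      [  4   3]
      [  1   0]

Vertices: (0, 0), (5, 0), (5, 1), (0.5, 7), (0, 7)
(5, 0) with z = -35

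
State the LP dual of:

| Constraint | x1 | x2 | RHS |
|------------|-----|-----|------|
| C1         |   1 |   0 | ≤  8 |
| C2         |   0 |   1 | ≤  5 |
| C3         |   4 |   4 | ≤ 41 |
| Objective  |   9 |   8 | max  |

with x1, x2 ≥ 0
Minimize: z = 8y1 + 5y2 + 41y3

Subject to:
  C1: -y1 - 4y3 ≤ -9
  C2: -y2 - 4y3 ≤ -8
  y1, y2, y3 ≥ 0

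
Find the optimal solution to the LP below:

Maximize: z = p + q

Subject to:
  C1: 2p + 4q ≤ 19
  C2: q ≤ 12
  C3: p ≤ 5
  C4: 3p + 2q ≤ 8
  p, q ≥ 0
Each vertex is the intersection of two constraint boundaries that also satisfies all remaining constraints:
  p = 0 and q = 0 → (0, 0)
  3p + 2q = 8 and q = 0 → (2.667, 0)
  3p + 2q = 8 and p = 0 → (0, 4)

Evaluating z = p + q at each vertex:
  (0, 0): z = 0
  (2.667, 0): z = 2.667
  (0, 4): z = 4

The maximum is at (0, 4) with z = 4.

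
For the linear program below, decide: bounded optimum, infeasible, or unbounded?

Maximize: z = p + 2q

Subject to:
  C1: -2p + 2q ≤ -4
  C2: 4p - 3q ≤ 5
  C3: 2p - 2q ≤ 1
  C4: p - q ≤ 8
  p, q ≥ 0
C3 requires 2p - 2q ≤ 1, while C1 (-2p + 2q ≤ -4) is equivalent to 2p - 2q ≥ 4. Together they would need 4 ≤ 2p - 2q ≤ 1, which is impossible since 4 > 1. No point satisfies all constraints.

Infeasible: no point satisfies all constraints simultaneously.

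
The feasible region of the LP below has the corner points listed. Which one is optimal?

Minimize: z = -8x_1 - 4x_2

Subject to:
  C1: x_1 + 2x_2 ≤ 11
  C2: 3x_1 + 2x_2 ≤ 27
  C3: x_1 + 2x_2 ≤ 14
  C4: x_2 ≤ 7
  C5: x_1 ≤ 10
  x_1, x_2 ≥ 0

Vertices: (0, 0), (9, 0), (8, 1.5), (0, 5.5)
Evaluating z = -8x_1 - 4x_2 at each vertex:
  (0, 0): z = 0
  (9, 0): z = -72
  (8, 1.5): z = -70
  (0, 5.5): z = -22

The smallest value is z = -72, attained at (9, 0).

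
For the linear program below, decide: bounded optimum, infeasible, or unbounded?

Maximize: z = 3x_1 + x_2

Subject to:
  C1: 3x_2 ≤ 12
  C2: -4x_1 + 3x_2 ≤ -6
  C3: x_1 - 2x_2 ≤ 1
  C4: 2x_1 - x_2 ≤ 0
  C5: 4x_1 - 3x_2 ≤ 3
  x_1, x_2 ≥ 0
C5 requires 4x_1 - 3x_2 ≤ 3, while C2 (-4x_1 + 3x_2 ≤ -6) is equivalent to 4x_1 - 3x_2 ≥ 6. Together they would need 6 ≤ 4x_1 - 3x_2 ≤ 3, which is impossible since 6 > 3. No point satisfies all constraints.

Infeasible — the constraint set is empty.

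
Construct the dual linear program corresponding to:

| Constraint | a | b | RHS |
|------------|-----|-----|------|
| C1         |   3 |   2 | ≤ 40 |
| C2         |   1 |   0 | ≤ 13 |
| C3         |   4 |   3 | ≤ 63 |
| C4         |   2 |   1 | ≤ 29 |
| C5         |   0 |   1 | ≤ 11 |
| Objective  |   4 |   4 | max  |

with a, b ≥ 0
Minimize: z = 40y1 + 13y2 + 63y3 + 29y4 + 11y5

Subject to:
  C1: -3y1 - y2 - 4y3 - 2y4 ≤ -4
  C2: -2y1 - 3y3 - y4 - y5 ≤ -4
  y1, y2, y3, y4, y5 ≥ 0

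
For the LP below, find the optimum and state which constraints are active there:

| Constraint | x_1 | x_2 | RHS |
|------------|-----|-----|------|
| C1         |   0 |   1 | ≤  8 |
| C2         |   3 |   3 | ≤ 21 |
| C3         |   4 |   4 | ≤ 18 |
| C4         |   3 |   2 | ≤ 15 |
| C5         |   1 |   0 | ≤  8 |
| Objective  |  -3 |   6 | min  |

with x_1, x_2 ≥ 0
Optimal: x_1 = 4.5, x_2 = 0
Binding: C3, x_2 ≥ 0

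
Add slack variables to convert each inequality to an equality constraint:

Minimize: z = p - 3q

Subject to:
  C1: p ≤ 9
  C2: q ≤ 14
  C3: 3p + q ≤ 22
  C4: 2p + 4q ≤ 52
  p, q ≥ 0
min z = p - 3q

s.t.
  p + s1 = 9
  q + s2 = 14
  3p + q + s3 = 22
  2p + 4q + s4 = 52
  p, q, s1, s2, s3, s4 ≥ 0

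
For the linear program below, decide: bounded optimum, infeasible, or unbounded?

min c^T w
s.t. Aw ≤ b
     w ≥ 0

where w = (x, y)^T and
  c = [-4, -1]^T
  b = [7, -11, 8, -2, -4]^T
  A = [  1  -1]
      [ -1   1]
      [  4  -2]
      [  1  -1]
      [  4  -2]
One constraint requires x - y ≤ 7, while the constraint -x + y ≤ -11 is equivalent to x - y ≥ 11. Together they would need 11 ≤ x - y ≤ 7, which is impossible since 11 > 7. No point satisfies all constraints.

Infeasible — the constraint set is empty.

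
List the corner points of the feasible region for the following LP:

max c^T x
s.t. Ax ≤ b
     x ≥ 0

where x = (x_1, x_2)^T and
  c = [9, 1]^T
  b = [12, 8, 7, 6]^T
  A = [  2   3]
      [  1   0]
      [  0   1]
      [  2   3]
Each vertex is the intersection of two constraint boundaries that also satisfies all remaining constraints:
  x_1 = 0 and x_2 = 0 → (0, 0)
  2x_1 + 3x_2 = 6 and x_2 = 0 → (3, 0)
  2x_1 + 3x_2 = 6 and x_1 = 0 → (0, 2)

Vertices: (0, 0), (3, 0), (0, 2)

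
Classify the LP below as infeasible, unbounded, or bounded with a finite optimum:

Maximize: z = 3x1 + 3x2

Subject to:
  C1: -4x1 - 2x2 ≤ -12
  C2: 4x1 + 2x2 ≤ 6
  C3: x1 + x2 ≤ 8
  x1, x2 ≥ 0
C2 requires 4x1 + 2x2 ≤ 6, while C1 (-4x1 - 2x2 ≤ -12) is equivalent to 4x1 + 2x2 ≥ 12. Together they would need 12 ≤ 4x1 + 2x2 ≤ 6, which is impossible since 12 > 6. No point satisfies all constraints.

Infeasible — the constraint set is empty.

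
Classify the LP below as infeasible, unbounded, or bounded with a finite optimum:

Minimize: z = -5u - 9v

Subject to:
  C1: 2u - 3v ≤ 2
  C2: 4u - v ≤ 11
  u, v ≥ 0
Feasible point: (0, 0) satisfies every constraint, so the LP is feasible.
Direction d = (0, 1): for each constraint row a, a·d ≤ 0 —
  (2)(0) + (-3)(1) = -3 ≤ 0
  (4)(0) + (-1)(1) = -1 ≤ 0
and d ≥ 0, so (0, 0) + t·d stays feasible for every t ≥ 0. Along this ray z = -5u - 9v changes by -9 per unit t, so z → −∞.

Unbounded: there is a feasible ray along which z → −∞.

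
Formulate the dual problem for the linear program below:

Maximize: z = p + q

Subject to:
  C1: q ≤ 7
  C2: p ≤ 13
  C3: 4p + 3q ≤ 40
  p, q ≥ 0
Minimize: z = 7y1 + 13y2 + 40y3

Subject to:
  C1: -y2 - 4y3 ≤ -1
  C2: -y1 - 3y3 ≤ -1
  y1, y2, y3 ≥ 0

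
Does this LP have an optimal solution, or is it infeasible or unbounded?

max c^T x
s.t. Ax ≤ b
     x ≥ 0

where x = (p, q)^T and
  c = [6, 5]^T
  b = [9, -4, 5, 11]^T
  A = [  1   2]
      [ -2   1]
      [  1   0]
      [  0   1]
The point (5, 2) satisfies every constraint, so the LP is feasible; the constraints give p ≤ 5 and q ≤ 11, which with p, q ≥ 0 keep the feasible region inside a bounded box. A feasible, bounded LP attains a finite optimum at a vertex.

Feasible with finite optimum z* = 40 at (5, 2).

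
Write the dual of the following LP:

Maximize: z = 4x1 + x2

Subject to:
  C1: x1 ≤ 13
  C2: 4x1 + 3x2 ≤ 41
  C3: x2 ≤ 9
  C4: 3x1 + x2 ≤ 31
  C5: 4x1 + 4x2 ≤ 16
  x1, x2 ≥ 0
Minimize: z = 13y1 + 41y2 + 9y3 + 31y4 + 16y5

Subject to:
  C1: -y1 - 4y2 - 3y4 - 4y5 ≤ -4
  C2: -3y2 - y3 - y4 - 4y5 ≤ -1
  y1, y2, y3, y4, y5 ≥ 0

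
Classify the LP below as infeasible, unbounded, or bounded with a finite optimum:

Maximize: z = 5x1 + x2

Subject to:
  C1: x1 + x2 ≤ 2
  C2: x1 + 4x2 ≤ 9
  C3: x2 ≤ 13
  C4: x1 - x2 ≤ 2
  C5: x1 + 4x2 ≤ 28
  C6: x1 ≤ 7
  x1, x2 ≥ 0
The point (2, 0) satisfies every constraint, so the LP is feasible; the constraints give x1 ≤ 7 and x2 ≤ 13, which with x1, x2 ≥ 0 keep the feasible region inside a bounded box. A feasible, bounded LP attains a finite optimum at a vertex.

The LP has an optimal solution: (2, 0) with z = 10.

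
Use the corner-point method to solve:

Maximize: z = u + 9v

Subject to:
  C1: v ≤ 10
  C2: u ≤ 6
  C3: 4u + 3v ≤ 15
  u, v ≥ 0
Each vertex is the intersection of two constraint boundaries that also satisfies all remaining constraints:
  u = 0 and v = 0 → (0, 0)
  4u + 3v = 15 and v = 0 → (3.75, 0)
  4u + 3v = 15 and u = 0 → (0, 5)

Evaluating z = u + 9v at each vertex:
  (0, 0): z = 0
  (3.75, 0): z = 3.75
  (0, 5): z = 45

The maximum is at (0, 5) with z = 45.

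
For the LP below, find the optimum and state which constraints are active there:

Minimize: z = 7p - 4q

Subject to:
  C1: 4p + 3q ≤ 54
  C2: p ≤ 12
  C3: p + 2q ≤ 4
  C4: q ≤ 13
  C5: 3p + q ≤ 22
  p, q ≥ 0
Optimal: p = 0, q = 2
Binding: C3, p ≥ 0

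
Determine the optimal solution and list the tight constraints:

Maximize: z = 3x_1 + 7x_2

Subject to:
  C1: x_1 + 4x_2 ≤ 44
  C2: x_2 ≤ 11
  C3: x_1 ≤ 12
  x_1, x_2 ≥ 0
Optimal: x_1 = 12, x_2 = 8
Slack at optimum:
  C1: slack = 0 (binding)
  C2: slack = 3
  C3: slack = 0 (binding)
  x_1 ≥ 0: x_1 = 12
  x_2 ≥ 0: x_2 = 8
Binding constraints: C1, C3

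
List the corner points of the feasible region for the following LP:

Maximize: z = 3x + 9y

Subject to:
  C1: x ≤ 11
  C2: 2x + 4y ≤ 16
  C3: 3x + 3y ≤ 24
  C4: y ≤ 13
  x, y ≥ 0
Each vertex is the intersection of two constraint boundaries that also satisfies all remaining constraints:
  x = 0 and y = 0 → (0, 0)
  2x + 4y = 16 and 3x + 3y = 24 → (8, 0)
  2x + 4y = 16 and x = 0 → (0, 4)

Vertices: (0, 0), (8, 0), (0, 4)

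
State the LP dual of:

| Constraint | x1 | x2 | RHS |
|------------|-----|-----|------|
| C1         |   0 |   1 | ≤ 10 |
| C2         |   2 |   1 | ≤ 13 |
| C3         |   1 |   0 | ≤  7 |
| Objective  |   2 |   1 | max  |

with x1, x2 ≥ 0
Minimize: z = 10y1 + 13y2 + 7y3

Subject to:
  C1: -2y2 - y3 ≤ -2
  C2: -y1 - y2 ≤ -1
  y1, y2, y3 ≥ 0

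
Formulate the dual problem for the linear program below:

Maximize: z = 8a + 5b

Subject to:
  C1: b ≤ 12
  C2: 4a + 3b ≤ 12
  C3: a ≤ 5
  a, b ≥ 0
Minimize: z = 12y1 + 12y2 + 5y3

Subject to:
  C1: -4y2 - y3 ≤ -8
  C2: -y1 - 3y2 ≤ -5
  y1, y2, y3 ≥ 0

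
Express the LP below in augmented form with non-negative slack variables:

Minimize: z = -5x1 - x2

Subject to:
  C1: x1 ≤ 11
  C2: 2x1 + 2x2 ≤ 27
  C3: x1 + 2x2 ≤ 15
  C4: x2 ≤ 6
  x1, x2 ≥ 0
min z = -5x1 - x2

s.t.
  x1 + s1 = 11
  2x1 + 2x2 + s2 = 27
  x1 + 2x2 + s3 = 15
  x2 + s4 = 6
  x1, x2, s1, s2, s3, s4 ≥ 0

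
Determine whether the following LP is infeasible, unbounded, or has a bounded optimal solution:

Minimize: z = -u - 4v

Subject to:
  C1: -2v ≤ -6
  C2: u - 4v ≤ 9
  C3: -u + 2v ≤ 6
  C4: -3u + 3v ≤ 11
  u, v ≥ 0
Feasible point: (0, 3) satisfies every constraint, so the LP is feasible.
Direction d = (4, 1): for each constraint row a, a·d ≤ 0 —
  (0)(4) + (-2)(1) = -2 ≤ 0
  (1)(4) + (-4)(1) = 0 ≤ 0
  (-1)(4) + (2)(1) = -2 ≤ 0
  (-3)(4) + (3)(1) = -9 ≤ 0
and d ≥ 0, so (0, 3) + t·d stays feasible for every t ≥ 0. Along this ray z = -u - 4v changes by -8 per unit t, so z → −∞.

Unbounded — the objective can decrease without bound over the feasible region.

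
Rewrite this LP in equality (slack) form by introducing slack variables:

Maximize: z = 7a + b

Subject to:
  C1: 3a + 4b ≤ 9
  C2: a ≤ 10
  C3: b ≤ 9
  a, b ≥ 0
max z = 7a + b

s.t.
  3a + 4b + s1 = 9
  a + s2 = 10
  b + s3 = 9
  a, b, s1, s2, s3 ≥ 0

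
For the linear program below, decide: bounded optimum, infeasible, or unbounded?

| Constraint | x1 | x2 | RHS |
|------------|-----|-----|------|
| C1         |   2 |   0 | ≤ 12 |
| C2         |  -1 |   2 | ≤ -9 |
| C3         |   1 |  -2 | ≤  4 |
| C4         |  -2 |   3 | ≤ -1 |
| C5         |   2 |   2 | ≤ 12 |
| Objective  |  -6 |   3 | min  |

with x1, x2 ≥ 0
C3 requires x1 - 2x2 ≤ 4, while C2 (-x1 + 2x2 ≤ -9) is equivalent to x1 - 2x2 ≥ 9. Together they would need 9 ≤ x1 - 2x2 ≤ 4, which is impossible since 9 > 4. No point satisfies all constraints.

Infeasible — the constraint set is empty.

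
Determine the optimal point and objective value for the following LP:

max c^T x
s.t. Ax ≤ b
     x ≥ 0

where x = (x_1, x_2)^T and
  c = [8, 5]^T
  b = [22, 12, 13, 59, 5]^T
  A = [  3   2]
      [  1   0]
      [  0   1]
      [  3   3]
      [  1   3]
Each vertex is the intersection of two constraint boundaries that also satisfies all remaining constraints:
  x_1 = 0 and x_2 = 0 → (0, 0)
  x_1 + 3x_2 = 5 and x_2 = 0 → (5, 0)
  x_1 + 3x_2 = 5 and x_1 = 0 → (0, 1.667)

Evaluating z = 8x_1 + 5x_2 at each vertex:
  (0, 0): z = 0
  (5, 0): z = 40
  (0, 1.667): z = 8.333

The maximum is at (5, 0) with z = 40.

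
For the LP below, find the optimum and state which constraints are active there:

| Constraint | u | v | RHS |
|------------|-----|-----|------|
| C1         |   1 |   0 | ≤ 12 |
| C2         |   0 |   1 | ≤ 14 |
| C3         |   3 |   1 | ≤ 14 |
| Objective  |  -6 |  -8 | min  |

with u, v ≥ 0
Optimal: u = 0, v = 14
Slack at optimum:
  C1: slack = 12
  C2: slack = 0 (binding)
  C3: slack = 0 (binding)
  u ≥ 0: u = 0 (binding)
  v ≥ 0: v = 14
Binding constraints: C2, C3, u ≥ 0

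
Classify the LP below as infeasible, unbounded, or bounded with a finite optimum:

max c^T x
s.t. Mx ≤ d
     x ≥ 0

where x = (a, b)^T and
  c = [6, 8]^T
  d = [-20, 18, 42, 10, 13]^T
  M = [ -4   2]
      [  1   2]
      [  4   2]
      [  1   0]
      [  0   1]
The point (8, 5) satisfies every constraint, so the LP is feasible; the constraints give a ≤ 10 and b ≤ 13, which with a, b ≥ 0 keep the feasible region inside a bounded box. A feasible, bounded LP attains a finite optimum at a vertex.

Evaluating z = 6a + 8b at each vertex:
  (5, 0): z = 30
  (10, 0): z = 60
  (10, 1): z = 68
  (8, 5): z = 88
  (7.6, 5.2): z = 87.2

Bounded optimum: z* = 88 at (8, 5).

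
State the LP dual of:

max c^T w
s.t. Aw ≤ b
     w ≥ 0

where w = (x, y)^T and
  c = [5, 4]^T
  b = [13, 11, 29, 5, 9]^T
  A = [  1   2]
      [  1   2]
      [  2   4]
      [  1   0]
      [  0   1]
Minimize: z = 13y1 + 11y2 + 29y3 + 5y4 + 9y5

Subject to:
  C1: -y1 - y2 - 2y3 - y4 ≤ -5
  C2: -2y1 - 2y2 - 4y3 - y5 ≤ -4
  y1, y2, y3, y4, y5 ≥ 0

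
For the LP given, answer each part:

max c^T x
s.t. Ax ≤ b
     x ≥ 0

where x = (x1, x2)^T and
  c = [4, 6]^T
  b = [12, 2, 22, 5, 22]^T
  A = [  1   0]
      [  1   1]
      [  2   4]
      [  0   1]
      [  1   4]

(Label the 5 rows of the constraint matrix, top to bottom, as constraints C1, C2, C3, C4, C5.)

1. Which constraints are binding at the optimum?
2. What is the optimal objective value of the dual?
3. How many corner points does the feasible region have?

1. C2, x1 ≥ 0
2. 12 (by strong duality, equal to the primal optimum)
3. 3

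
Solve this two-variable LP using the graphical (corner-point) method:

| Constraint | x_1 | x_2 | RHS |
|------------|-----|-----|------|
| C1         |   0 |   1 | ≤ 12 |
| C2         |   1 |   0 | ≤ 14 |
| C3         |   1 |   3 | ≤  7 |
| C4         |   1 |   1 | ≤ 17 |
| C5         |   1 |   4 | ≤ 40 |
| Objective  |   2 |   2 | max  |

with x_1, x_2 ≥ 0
x_1 = 7, x_2 = 0, z = 14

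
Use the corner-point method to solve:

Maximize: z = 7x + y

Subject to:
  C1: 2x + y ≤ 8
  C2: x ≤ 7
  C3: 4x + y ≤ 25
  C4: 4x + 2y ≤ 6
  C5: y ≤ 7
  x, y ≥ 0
Each vertex is the intersection of two constraint boundaries that also satisfies all remaining constraints:
  x = 0 and y = 0 → (0, 0)
  4x + 2y = 6 and y = 0 → (1.5, 0)
  4x + 2y = 6 and x = 0 → (0, 3)

Evaluating z = 7x + y at each vertex:
  (0, 0): z = 0
  (1.5, 0): z = 10.5
  (0, 3): z = 3

The maximum is at (1.5, 0) with z = 10.5.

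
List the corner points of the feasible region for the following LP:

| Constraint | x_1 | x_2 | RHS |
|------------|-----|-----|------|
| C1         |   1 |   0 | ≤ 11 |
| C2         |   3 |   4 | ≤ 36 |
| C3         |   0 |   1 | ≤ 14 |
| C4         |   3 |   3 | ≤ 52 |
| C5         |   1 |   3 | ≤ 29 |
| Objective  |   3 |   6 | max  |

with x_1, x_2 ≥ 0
Each vertex is the intersection of two constraint boundaries that also satisfies all remaining constraints:
  x_1 = 0 and x_2 = 0 → (0, 0)
  x_1 = 11 and x_2 = 0 → (11, 0)
  x_1 = 11 and 3x_1 + 4x_2 = 36 → (11, 0.75)
  3x_1 + 4x_2 = 36 and x_1 = 0 → (0, 9)

Vertices: (0, 0), (11, 0), (11, 0.75), (0, 9)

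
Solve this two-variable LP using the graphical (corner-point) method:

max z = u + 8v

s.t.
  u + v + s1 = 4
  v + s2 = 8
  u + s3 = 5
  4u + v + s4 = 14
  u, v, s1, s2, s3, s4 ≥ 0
Each vertex is the intersection of two constraint boundaries that also satisfies all remaining constraints:
  u = 0 and v = 0 → (0, 0)
  4u + v = 14 and v = 0 → (3.5, 0)
  u + v = 4 and 4u + v = 14 → (3.333, 0.6667)
  u + v = 4 and u = 0 → (0, 4)

Evaluating z = u + 8v at each vertex:
  (0, 0): z = 0
  (3.5, 0): z = 3.5
  (3.333, 0.6667): z = 8.667
  (0, 4): z = 32

The maximum is at (0, 4) with z = 32.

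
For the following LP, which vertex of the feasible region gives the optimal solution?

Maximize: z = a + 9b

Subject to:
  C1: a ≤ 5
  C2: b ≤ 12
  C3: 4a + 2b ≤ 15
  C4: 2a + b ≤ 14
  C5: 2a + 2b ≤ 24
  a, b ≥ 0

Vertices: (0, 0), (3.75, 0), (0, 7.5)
Evaluating z = a + 9b at each vertex:
  (0, 0): z = 0
  (3.75, 0): z = 3.75
  (0, 7.5): z = 67.5

The largest value is z = 67.5, attained at (0, 7.5).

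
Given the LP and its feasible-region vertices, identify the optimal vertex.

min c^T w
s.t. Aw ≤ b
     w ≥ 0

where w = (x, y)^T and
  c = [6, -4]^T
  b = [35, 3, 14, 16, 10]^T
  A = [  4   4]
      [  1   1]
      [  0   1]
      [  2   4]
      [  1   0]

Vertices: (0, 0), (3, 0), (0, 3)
Evaluating z = 6x - 4y at each vertex:
  (0, 0): z = 0
  (3, 0): z = 18
  (0, 3): z = -12

The smallest value is z = -12, attained at (0, 3).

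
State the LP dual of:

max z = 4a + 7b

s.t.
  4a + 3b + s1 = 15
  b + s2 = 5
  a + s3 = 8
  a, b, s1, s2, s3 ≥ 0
Minimize: z = 15y1 + 5y2 + 8y3

Subject to:
  C1: -4y1 - y3 ≤ -4
  C2: -3y1 - y2 ≤ -7
  y1, y2, y3 ≥ 0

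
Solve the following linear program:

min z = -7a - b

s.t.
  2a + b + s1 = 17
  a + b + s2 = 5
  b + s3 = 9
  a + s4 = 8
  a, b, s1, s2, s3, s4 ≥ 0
Each vertex is the intersection of two constraint boundaries that also satisfies all remaining constraints:
  a = 0 and b = 0 → (0, 0)
  a + b = 5 and b = 0 → (5, 0)
  a + b = 5 and a = 0 → (0, 5)

Evaluating z = -7a - b at each vertex:
  (0, 0): z = 0
  (5, 0): z = -35
  (0, 5): z = -5

The minimum is at (5, 0) with z = -35.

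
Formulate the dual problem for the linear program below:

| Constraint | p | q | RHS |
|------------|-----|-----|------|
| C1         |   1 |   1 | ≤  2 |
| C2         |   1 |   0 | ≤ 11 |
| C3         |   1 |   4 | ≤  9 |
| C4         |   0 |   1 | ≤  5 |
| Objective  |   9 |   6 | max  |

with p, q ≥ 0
Minimize: z = 2y1 + 11y2 + 9y3 + 5y4

Subject to:
  C1: -y1 - y2 - y3 ≤ -9
  C2: -y1 - 4y3 - y4 ≤ -6
  y1, y2, y3, y4 ≥ 0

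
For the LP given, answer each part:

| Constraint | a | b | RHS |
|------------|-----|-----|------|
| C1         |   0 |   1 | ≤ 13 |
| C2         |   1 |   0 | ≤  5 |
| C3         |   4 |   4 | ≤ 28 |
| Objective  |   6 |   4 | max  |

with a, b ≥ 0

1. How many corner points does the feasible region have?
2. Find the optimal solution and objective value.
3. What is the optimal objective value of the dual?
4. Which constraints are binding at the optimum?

1. 4
2. a = 5, b = 2, z = 38
3. 38 (by strong duality, equal to the primal optimum)
4. C2, C3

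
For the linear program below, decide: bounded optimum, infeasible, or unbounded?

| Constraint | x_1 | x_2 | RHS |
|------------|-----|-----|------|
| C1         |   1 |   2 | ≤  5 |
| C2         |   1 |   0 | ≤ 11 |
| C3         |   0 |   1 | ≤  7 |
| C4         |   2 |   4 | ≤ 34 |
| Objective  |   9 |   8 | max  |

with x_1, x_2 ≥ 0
The point (5, 0) satisfies every constraint, so the LP is feasible; the constraints give x_1 ≤ 11 and x_2 ≤ 7, which with x_1, x_2 ≥ 0 keep the feasible region inside a bounded box. A feasible, bounded LP attains a finite optimum at a vertex.

Feasible with finite optimum z* = 45 at (5, 0).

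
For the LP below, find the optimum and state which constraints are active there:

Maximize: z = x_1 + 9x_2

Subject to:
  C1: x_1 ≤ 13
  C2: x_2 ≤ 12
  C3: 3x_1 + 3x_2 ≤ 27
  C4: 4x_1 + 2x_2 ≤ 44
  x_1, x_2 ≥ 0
Optimal: x_1 = 0, x_2 = 9
Slack at optimum:
  C1: slack = 13
  C2: slack = 3
  C3: slack = 0 (binding)
  C4: slack = 26
  x_1 ≥ 0: x_1 = 0 (binding)
  x_2 ≥ 0: x_2 = 9
Binding constraints: C3, x_1 ≥ 0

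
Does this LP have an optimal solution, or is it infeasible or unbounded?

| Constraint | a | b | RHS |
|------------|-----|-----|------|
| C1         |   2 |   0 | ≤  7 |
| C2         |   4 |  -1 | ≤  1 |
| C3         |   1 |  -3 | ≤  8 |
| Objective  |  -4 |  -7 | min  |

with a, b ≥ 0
Feasible point: (0, 0) satisfies every constraint, so the LP is feasible.
Direction d = (0, 1): for each constraint row a, a·d ≤ 0 —
  (2)(0) + (0)(1) = 0 ≤ 0
  (4)(0) + (-1)(1) = -1 ≤ 0
  (1)(0) + (-3)(1) = -3 ≤ 0
and d ≥ 0, so (0, 0) + t·d stays feasible for every t ≥ 0. Along this ray z = -4a - 7b changes by -7 per unit t, so z → −∞.

The LP is unbounded; z can be made arbitrarily small.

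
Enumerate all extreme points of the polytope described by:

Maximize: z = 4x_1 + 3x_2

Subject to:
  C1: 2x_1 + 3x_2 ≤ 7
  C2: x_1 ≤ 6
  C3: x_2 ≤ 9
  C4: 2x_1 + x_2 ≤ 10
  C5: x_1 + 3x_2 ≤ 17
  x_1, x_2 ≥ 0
Each vertex is the intersection of two constraint boundaries that also satisfies all remaining constraints:
  x_1 = 0 and x_2 = 0 → (0, 0)
  2x_1 + 3x_2 = 7 and x_2 = 0 → (3.5, 0)
  2x_1 + 3x_2 = 7 and x_1 = 0 → (0, 2.333)

Vertices: (0, 0), (3.5, 0), (0, 2.333)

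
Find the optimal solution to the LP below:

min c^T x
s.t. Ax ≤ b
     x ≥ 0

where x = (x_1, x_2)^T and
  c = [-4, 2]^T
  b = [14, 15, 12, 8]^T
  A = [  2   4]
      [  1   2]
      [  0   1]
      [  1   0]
x_1 = 7, x_2 = 0, z = -28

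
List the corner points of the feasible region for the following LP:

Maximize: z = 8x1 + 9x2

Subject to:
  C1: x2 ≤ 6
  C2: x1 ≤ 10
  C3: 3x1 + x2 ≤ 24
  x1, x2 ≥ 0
Each vertex is the intersection of two constraint boundaries that also satisfies all remaining constraints:
  x1 = 0 and x2 = 0 → (0, 0)
  3x1 + x2 = 24 and x2 = 0 → (8, 0)
  x2 = 6 and 3x1 + x2 = 24 → (6, 6)
  x2 = 6 and x1 = 0 → (0, 6)

Vertices: (0, 0), (8, 0), (6, 6), (0, 6)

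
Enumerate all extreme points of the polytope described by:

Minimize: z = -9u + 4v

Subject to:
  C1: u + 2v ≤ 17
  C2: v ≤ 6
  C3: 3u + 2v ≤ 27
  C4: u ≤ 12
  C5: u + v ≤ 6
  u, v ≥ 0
Each vertex is the intersection of two constraint boundaries that also satisfies all remaining constraints:
  u = 0 and v = 0 → (0, 0)
  u + v = 6 and v = 0 → (6, 0)
  v = 6 and u + v = 6 → (0, 6)

Vertices: (0, 0), (6, 0), (0, 6)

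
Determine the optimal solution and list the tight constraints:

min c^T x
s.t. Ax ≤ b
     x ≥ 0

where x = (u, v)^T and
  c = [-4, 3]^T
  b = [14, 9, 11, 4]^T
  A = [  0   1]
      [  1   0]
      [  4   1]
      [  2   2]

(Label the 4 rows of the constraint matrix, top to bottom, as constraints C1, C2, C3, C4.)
Optimal: u = 2, v = 0
Binding: C4, v ≥ 0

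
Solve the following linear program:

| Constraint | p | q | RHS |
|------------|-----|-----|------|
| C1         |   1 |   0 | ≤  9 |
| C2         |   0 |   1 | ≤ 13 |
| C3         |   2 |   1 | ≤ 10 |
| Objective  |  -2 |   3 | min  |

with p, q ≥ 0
Each vertex is the intersection of two constraint boundaries that also satisfies all remaining constraints:
  p = 0 and q = 0 → (0, 0)
  2p + q = 10 and q = 0 → (5, 0)
  2p + q = 10 and p = 0 → (0, 10)

Evaluating z = -2p + 3q at each vertex:
  (0, 0): z = 0
  (5, 0): z = -10
  (0, 10): z = 30

The minimum is at (5, 0) with z = -10.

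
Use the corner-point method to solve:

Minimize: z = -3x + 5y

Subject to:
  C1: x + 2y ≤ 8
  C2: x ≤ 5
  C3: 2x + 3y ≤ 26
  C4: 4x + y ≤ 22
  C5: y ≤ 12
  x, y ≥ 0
Each vertex is the intersection of two constraint boundaries that also satisfies all remaining constraints:
  x = 0 and y = 0 → (0, 0)
  x = 5 and y = 0 → (5, 0)
  x + 2y = 8 and x = 5 → (5, 1.5)
  x + 2y = 8 and x = 0 → (0, 4)

Evaluating z = -3x + 5y at each vertex:
  (0, 0): z = 0
  (5, 0): z = -15
  (5, 1.5): z = -7.5
  (0, 4): z = 20

The minimum is at (5, 0) with z = -15.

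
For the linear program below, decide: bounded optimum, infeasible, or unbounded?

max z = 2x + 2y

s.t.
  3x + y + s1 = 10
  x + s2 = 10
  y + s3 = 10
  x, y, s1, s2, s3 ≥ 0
The point (0, 10) satisfies every constraint, so the LP is feasible; the constraints give x ≤ 10 and y ≤ 10, which with x, y ≥ 0 keep the feasible region inside a bounded box. A feasible, bounded LP attains a finite optimum at a vertex.

Evaluating z = 2x + 2y at each vertex:
  (0, 0): z = 0
  (3.333, 0): z = 6.667
  (0, 10): z = 20

Feasible with finite optimum z* = 20 at (0, 10).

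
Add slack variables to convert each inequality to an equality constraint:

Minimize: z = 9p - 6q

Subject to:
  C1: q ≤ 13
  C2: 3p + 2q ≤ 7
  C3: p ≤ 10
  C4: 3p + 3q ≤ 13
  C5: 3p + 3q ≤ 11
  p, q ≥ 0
min z = 9p - 6q

s.t.
  q + s1 = 13
  3p + 2q + s2 = 7
  p + s3 = 10
  3p + 3q + s4 = 13
  3p + 3q + s5 = 11
  p, q, s1, s2, s3, s4, s5 ≥ 0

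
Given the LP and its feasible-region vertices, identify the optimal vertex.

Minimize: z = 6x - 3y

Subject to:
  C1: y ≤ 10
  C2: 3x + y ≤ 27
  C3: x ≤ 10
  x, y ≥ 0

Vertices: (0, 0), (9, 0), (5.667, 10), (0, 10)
(0, 10) with z = -30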